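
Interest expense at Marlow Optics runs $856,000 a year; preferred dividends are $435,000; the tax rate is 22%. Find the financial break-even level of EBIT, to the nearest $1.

$1,413,692

Grossing the preferred dividend up to pre-tax terms: $435,000 / (1 − 0.22) = $557,692.31.
Financial break-even EBIT = interest + D_p ÷ (1 − t) = $856,000 + $557,692.31 = $1,413,692.31.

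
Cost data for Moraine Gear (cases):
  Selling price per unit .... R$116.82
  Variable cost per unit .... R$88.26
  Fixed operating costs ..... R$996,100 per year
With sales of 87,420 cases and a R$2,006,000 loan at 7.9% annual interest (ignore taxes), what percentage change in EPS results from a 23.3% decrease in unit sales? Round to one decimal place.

-43.3%

Total contribution margin = 87,420 × R$28.56 = R$2,496,715.20.
Subtracting fixed costs: EBIT = R$2,496,715.20 − R$996,100 = R$1,500,615.20.
After interest of R$158,474.00, pre-tax earnings = R$1,342,141.20.
DCL = total CM / (EBIT − I) = R$2,496,715.20 / R$1,342,141.20 = 1.8602.
EPS therefore changes by 1.8602 × (-23.3%) = -43.3%.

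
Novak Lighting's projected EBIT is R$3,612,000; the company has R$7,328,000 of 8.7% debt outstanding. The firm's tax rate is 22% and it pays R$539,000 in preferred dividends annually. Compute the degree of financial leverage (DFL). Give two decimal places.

1.58

Interest = R$637,536.00.
Pre-tax preferred-dividend burden = R$539,000 ÷ (1 − 0.22) = R$691,025.64.
DFL = EBIT ÷ [EBIT − I − D_p/(1−t)] = R$3,612,000 ÷ [R$3,612,000 − R$637,536.00 − R$691,025.64] = R$3,612,000 ÷ R$2,283,438.36 = 1.5818.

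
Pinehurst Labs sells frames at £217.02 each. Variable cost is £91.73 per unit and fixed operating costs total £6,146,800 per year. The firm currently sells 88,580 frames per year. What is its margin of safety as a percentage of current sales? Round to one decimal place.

44.6%

Unit CM = price − variable cost = £217.02 − £91.73 = £125.29. Break-even units = £6,146,800 ÷ £125.29 = 49,060.58; break-even revenue = 49,060.58 × £217.02 = £10,647,126.95.
Actual sales revenue = 88,580 × £217.02 = £19,223,631.60.
Margin of safety = (£19,223,631.60 − £10,647,126.95) ÷ £19,223,631.60 = 44.6%.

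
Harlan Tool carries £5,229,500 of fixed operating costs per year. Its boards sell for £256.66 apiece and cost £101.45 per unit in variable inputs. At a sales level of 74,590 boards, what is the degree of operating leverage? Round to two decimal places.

1.82

At 74,590 units, contribution = 74,590 × £155.21 = £11,577,113.90.
Subtracting fixed costs: EBIT = £11,577,113.90 − £5,229,500 = £6,347,613.90.
So DOL = total CM / EBIT = £11,577,113.90 / £6,347,613.90 = 1.8239.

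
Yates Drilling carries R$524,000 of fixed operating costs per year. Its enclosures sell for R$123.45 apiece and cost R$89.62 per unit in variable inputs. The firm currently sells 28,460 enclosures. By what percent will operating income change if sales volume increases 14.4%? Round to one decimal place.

Contribution at this volume is 28,460 × R$33.83 = R$962,801.80.
EBIT = R$962,801.80 − R$524,000 = R$438,801.80.
DOL = contribution ÷ EBIT = R$962,801.80 ÷ R$438,801.80 = 2.1942.
So EBIT moves 2.1942 × (+14.4%) = +31.6%.

+31.6%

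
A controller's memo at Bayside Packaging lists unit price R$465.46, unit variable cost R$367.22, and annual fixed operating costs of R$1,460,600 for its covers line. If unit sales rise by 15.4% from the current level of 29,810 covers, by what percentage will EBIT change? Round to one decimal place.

At 29,810 units, contribution = 29,810 × R$98.24 = R$2,928,534.40.
Subtracting fixed costs: EBIT = R$2,928,534.40 − R$1,460,600 = R$1,467,934.40.
Degree of operating leverage = R$2,928,534.40 / R$1,467,934.40 = 1.9950.
Operating income changes by 1.9950 × +15.4% = +30.7%.

+30.7%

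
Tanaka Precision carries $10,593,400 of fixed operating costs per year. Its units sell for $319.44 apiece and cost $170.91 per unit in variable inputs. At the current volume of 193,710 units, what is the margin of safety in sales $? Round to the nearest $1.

$39,095,745

Contribution margin per unit = $319.44 − $170.91 = $148.53. Break-even units = $10,593,400 ÷ $148.53 = 71,321.62; break-even revenue = 71,321.62 × $319.44 = $22,782,977.82.
Actual sales revenue = 193,710 × $319.44 = $61,878,722.40.
Margin of safety = $61,878,722.40 − $22,782,977.82 = $39,095,745.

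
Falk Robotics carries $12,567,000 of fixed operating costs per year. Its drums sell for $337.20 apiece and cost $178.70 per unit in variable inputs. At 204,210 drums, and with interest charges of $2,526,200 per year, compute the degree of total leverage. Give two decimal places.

1.87

Total contribution margin = 204,210 × $158.50 = $32,367,285.00.
EBIT = $32,367,285.00 − $12,567,000 = $19,800,285.00. Interest = $2,526,200.00, so EBIT − I = $17,274,085.00.
DCL = contribution ÷ (EBIT − I) = $32,367,285.00 ÷ $17,274,085.00 = 1.8737.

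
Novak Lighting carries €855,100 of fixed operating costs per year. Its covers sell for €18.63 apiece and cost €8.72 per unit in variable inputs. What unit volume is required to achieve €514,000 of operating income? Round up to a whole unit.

Each unit contributes €18.63 − €8.72 = €9.91.
Required volume = (fixed costs + target profit) ÷ CM = (€855,100 + €514,000) ÷ €9.91 = 138,153.38, so 138,154 covers.

138,154 covers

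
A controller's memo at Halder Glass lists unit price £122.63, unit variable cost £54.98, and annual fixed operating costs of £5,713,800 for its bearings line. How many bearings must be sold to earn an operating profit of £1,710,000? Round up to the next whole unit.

Contribution margin per unit = £122.63 − £54.98 = £67.65.
Required volume = (fixed costs + target profit) ÷ CM = (£5,713,800 + £1,710,000) ÷ £67.65 = 109,738.36, so 109,739 bearings.

109,739 bearings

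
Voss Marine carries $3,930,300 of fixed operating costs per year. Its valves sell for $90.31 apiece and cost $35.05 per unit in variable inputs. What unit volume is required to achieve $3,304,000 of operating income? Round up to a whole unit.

Contribution margin per unit = $90.31 − $35.05 = $55.26.
Required volume = (fixed costs + target profit) ÷ CM = ($3,930,300 + $3,304,000) ÷ $55.26 = 130,913.86, so 130,914 valves.

130,914 valves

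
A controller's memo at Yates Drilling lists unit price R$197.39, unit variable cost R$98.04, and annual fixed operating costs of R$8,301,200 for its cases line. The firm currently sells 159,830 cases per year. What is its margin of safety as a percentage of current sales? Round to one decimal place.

47.7%

Contribution margin per unit = R$197.39 − R$98.04 = R$99.35. Break-even units = R$8,301,200 ÷ R$99.35 = 83,555.11; break-even revenue = 83,555.11 × R$197.39 = R$16,492,942.81.
Actual sales revenue = 159,830 × R$197.39 = R$31,548,843.70.
Margin of safety = (R$31,548,843.70 − R$16,492,942.81) ÷ R$31,548,843.70 = 47.7%.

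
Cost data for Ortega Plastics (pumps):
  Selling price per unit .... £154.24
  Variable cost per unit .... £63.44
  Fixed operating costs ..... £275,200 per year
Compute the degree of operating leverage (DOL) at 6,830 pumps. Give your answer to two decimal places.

1.80

Total contribution margin = 6,830 × £90.80 = £620,164.00.
EBIT = £620,164.00 − £275,200 = £344,964.00.
So DOL = total CM / EBIT = £620,164.00 / £344,964.00 = 1.7978.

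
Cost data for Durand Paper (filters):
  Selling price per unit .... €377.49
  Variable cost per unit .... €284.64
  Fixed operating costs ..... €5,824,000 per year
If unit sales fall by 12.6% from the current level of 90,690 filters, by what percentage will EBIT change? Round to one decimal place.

Contribution at this volume is 90,690 × €92.85 = €8,420,566.50.
EBIT = €8,420,566.50 − €5,824,000 = €2,596,566.50.
DOL = contribution ÷ EBIT = €8,420,566.50 ÷ €2,596,566.50 = 3.2430.
%ΔEBIT = DOL × %ΔSales = 3.2430 × -12.6% = -40.9%.

-40.9%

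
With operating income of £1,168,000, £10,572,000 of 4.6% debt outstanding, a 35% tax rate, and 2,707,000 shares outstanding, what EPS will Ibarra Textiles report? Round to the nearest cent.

£0.16

Interest = £486,312.00, so EBT = £1,168,000 − £486,312.00 = £681,688.00.
Net income = £681,688.00 × (1 − 0.35) = £443,097.20.
EPS = £443,097.20 ÷ 2,707,000 = £0.16.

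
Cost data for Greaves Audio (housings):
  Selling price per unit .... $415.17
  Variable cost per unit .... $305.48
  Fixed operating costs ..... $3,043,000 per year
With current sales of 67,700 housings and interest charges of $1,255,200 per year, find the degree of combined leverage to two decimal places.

Contribution at this volume is 67,700 × $109.69 = $7,426,013.00.
EBIT = $7,426,013.00 − $3,043,000 = $4,383,013.00. Interest = $1,255,200.00, so EBIT − I = $3,127,813.00.
Degree of total leverage = total CM / (EBIT − interest) = $7,426,013.00 / $3,127,813.00 = 2.3742.

2.37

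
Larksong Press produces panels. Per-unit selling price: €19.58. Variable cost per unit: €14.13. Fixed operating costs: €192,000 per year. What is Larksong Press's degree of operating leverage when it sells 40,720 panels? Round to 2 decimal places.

Contribution at this volume is 40,720 × €5.45 = €221,924.00.
EBIT = €221,924.00 − €192,000 = €29,924.00.
Degree of operating leverage = €221,924.00 / €29,924.00 = 7.4163.

7.42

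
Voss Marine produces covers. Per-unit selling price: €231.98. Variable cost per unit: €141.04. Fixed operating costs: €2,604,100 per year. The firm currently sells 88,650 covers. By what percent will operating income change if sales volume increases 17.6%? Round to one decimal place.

Total contribution margin = 88,650 × €90.94 = €8,061,831.00.
Operating income = contribution − fixed costs = €8,061,831.00 − €2,604,100 = €5,457,731.00.
So DOL = total CM / EBIT = €8,061,831.00 / €5,457,731.00 = 1.4771.
Operating income changes by 1.4771 × +17.6% = +26.0%.

+26.0%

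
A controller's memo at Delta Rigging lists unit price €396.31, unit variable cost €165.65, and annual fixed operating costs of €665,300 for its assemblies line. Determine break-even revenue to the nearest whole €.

Contribution margin per unit = €396.31 − €165.65 = €230.66, a CM ratio of €230.66 ÷ €396.31 = 0.5820.
Break-even revenue = fixed costs × price ÷ CM = €665,300 × €396.31 ÷ €230.66 = €1,143,090.

€1,143,090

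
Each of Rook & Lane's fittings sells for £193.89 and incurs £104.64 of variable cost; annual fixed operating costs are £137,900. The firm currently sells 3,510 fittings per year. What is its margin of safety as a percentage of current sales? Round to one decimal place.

56.0%

Unit CM = price − variable cost = £193.89 − £104.64 = £89.25. Break-even units = £137,900 ÷ £89.25 = 1,545.10; break-even revenue = 1,545.10 × £193.89 = £299,579.06.
Actual sales revenue = 3,510 × £193.89 = £680,553.90.
Margin of safety = (£680,553.90 − £299,579.06) ÷ £680,553.90 = 56.0%.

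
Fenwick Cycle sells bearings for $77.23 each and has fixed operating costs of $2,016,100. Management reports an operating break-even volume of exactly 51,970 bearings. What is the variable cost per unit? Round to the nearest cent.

$38.44

At break-even, FC = Q × (P − VC), so P − VC = $2,016,100 ÷ 51,970 = $38.7935.
Hence VC = price − CM = $77.23 − $38.7935 = $38.44.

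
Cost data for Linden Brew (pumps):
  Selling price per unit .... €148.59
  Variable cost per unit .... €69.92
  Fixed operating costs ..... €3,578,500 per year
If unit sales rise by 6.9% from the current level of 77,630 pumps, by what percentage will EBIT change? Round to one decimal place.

Total contribution margin = 77,630 × €78.67 = €6,107,152.10.
Operating income = contribution − fixed costs = €6,107,152.10 − €3,578,500 = €2,528,652.10.
Degree of operating leverage = €6,107,152.10 / €2,528,652.10 = 2.4152.
%ΔEBIT = DOL × %ΔSales = 2.4152 × +6.9% = +16.7%.

+16.7%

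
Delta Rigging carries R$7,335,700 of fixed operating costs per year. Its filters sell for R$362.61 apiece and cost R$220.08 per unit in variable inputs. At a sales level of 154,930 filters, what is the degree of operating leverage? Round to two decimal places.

1.50

Total contribution margin = 154,930 × R$142.53 = R$22,082,172.90.
EBIT = R$22,082,172.90 − R$7,335,700 = R$14,746,472.90.
Degree of operating leverage = R$22,082,172.90 / R$14,746,472.90 = 1.4975.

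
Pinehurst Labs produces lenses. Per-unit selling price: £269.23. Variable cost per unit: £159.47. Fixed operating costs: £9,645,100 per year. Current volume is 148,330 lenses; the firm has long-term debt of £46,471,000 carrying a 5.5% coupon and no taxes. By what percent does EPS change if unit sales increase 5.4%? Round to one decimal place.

Total contribution margin = 148,330 × £109.76 = £16,280,700.80.
EBIT = £16,280,700.80 − £9,645,100 = £6,635,600.80.
Interest = £2,555,905.00, so EBIT − I = £4,079,695.80.
Degree of combined leverage = contribution ÷ (EBIT − I) = £16,280,700.80 ÷ £4,079,695.80 = 3.9907.
EPS therefore changes by 3.9907 × (+5.4%) = +21.5%.

+21.5%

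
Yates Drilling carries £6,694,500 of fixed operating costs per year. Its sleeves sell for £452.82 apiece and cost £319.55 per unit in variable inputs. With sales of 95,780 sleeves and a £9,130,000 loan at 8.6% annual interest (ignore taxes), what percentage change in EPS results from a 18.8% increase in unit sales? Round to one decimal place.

At 95,780 units, contribution = 95,780 × £133.27 = £12,764,600.60.
Subtracting fixed costs: EBIT = £12,764,600.60 − £6,694,500 = £6,070,100.60.
Interest = £785,180.00, so EBIT − I = £5,284,920.60.
Degree of combined leverage = contribution ÷ (EBIT − I) = £12,764,600.60 ÷ £5,284,920.60 = 2.4153.
%ΔEPS = DCL × %ΔSales = 2.4153 × +18.8% = +45.4%.

+45.4%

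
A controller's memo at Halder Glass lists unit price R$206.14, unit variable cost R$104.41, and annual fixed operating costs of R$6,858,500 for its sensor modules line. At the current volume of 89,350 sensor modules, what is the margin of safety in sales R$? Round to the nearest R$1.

Unit CM = price − variable cost = R$206.14 − R$104.41 = R$101.73. Break-even units = R$6,858,500 ÷ R$101.73 = 67,418.66; break-even revenue = 67,418.66 × R$206.14 = R$13,897,682.00.
Current sales = 89,350 × R$206.14 = R$18,418,609.00.
Margin of safety = R$18,418,609.00 − R$13,897,682.00 = R$4,520,927.

R$4,520,927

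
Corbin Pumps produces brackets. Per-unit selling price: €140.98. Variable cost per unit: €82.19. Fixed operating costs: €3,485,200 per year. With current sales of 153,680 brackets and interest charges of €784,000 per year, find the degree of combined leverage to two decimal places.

1.90

Total contribution margin = 153,680 × €58.79 = €9,034,847.20.
Subtracting fixed costs: EBIT = €9,034,847.20 − €3,485,200 = €5,549,647.20. Interest = €784,000.00.
DOL = €9,034,847.20 ÷ €5,549,647.20 = 1.6280; DFL = €5,549,647.20 ÷ €4,765,647.20 = 1.1645.
Combined leverage = 1.6280 × 1.1645 = 1.8958.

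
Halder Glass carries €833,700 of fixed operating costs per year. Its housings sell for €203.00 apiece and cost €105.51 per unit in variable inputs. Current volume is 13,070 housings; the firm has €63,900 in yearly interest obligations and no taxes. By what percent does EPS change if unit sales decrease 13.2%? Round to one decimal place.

-44.7%

At 13,070 units, contribution = 13,070 × €97.49 = €1,274,194.30.
Subtracting fixed costs: EBIT = €1,274,194.30 − €833,700 = €440,494.30.
Interest = €63,900.00, so EBIT − I = €376,594.30.
DCL = total CM / (EBIT − I) = €1,274,194.30 / €376,594.30 = 3.3835.
%ΔEPS = DCL × %ΔSales = 3.3835 × -13.2% = -44.7%.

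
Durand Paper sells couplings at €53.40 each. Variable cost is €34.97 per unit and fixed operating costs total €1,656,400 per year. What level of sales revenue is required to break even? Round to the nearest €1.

€4,799,336

Contribution margin per unit = €53.40 − €34.97 = €18.43, a CM ratio of €18.43 ÷ €53.40 = 0.3451.
Break-even sales = FC ÷ CM ratio = €1,656,400 × €53.40 / €18.43 = €4,799,336.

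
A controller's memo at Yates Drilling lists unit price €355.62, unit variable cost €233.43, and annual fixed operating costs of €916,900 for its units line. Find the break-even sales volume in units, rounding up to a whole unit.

Unit CM = price − variable cost = €355.62 − €233.43 = €122.19.
Break-even Q = €916,900 / €122.19 = 7,503.89 → 7,504 units.

7,504 units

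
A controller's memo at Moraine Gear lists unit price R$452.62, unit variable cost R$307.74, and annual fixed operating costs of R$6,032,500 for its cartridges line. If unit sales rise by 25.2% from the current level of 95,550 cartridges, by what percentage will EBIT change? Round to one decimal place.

+44.7%

At 95,550 units, contribution = 95,550 × R$144.88 = R$13,843,284.00.
Operating income = contribution − fixed costs = R$13,843,284.00 − R$6,032,500 = R$7,810,784.00.
Degree of operating leverage = R$13,843,284.00 / R$7,810,784.00 = 1.7723.
Operating income changes by 1.7723 × +25.2% = +44.7%.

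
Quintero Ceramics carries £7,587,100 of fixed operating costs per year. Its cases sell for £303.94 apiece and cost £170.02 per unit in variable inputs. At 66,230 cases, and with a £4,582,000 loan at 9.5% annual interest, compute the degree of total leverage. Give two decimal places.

10.47

At 66,230 units, contribution = 66,230 × £133.92 = £8,869,521.60.
Operating income = contribution − fixed costs = £8,869,521.60 − £7,587,100 = £1,282,421.60. Interest = £435,290.00.
DOL = £8,869,521.60 ÷ £1,282,421.60 = 6.9162; DFL = £1,282,421.60 ÷ £847,131.60 = 1.5138.
Combined leverage = 6.9162 × 1.5138 = 10.4697.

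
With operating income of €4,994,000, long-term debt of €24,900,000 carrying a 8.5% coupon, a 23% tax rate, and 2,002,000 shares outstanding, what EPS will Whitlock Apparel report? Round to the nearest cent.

Pre-tax income = €4,994,000 − €2,116,500.00 = €2,877,500.00.
After tax at 23%: net income = €2,877,500.00 × 0.77 = €2,215,675.00.
Per share: €2,215,675.00 / 2,002,000 shares = €1.11.

€1.11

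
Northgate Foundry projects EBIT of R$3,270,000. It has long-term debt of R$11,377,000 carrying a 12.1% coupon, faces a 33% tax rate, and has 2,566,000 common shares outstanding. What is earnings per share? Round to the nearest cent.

Interest = R$1,376,617.00, so EBT = R$3,270,000 − R$1,376,617.00 = R$1,893,383.00.
Net income = R$1,893,383.00 × (1 − 0.33) = R$1,268,566.61.
EPS = R$1,268,566.61 ÷ 2,566,000 = R$0.49.

R$0.49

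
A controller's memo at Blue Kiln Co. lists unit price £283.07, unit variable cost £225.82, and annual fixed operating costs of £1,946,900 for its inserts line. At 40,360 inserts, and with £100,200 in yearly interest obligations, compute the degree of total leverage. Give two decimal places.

Total contribution margin = 40,360 × £57.25 = £2,310,610.00.
Subtracting fixed costs: EBIT = £2,310,610.00 − £1,946,900 = £363,710.00. Interest = £100,200.00, so EBIT − I = £263,510.00.
Degree of total leverage = total CM / (EBIT − interest) = £2,310,610.00 / £263,510.00 = 8.7686.

8.77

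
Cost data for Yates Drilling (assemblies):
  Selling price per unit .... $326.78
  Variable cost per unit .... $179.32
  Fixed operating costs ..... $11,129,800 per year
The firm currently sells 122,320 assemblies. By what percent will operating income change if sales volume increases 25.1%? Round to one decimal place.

+65.5%

At 122,320 units, contribution = 122,320 × $147.46 = $18,037,307.20.
EBIT = $18,037,307.20 − $11,129,800 = $6,907,507.20.
Degree of operating leverage = $18,037,307.20 / $6,907,507.20 = 2.6113.
Operating income changes by 2.6113 × +25.1% = +65.5%.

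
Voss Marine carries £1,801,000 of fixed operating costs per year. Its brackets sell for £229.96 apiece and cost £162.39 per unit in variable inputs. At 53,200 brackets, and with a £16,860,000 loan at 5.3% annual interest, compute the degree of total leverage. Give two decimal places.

3.99

Contribution at this volume is 53,200 × £67.57 = £3,594,724.00.
Subtracting fixed costs: EBIT = £3,594,724.00 − £1,801,000 = £1,793,724.00. Interest = £893,580.00, so EBIT − I = £900,144.00.
DCL = contribution ÷ (EBIT − I) = £3,594,724.00 ÷ £900,144.00 = 3.9935.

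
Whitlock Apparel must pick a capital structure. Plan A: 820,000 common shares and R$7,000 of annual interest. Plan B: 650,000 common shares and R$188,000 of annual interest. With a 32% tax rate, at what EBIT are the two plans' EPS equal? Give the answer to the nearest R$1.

Set EPS_A = EPS_B: (EBIT − R$7,000)(1 − 0.32) ÷ 820,000 = (EBIT − R$188,000)(1 − 0.32) ÷ 650,000.
Cancelling (1 − t) and cross-multiplying: 650,000·(EBIT − 7,000) = 820,000·(EBIT − 188,000).
Solving, EBIT = (188,000·820,000 − 7,000·650,000) / (820,000 − 650,000) = 149,610,000,000 / 170,000 = 880,058.82.

R$880,059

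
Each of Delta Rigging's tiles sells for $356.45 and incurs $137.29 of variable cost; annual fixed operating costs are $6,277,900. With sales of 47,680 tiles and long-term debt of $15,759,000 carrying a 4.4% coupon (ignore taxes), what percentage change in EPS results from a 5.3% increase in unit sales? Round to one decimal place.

At 47,680 units, contribution = 47,680 × $219.16 = $10,449,548.80.
Subtracting fixed costs: EBIT = $10,449,548.80 − $6,277,900 = $4,171,648.80.
After interest of $693,396.00, pre-tax earnings = $3,478,252.80.
DCL = total CM / (EBIT − I) = $10,449,548.80 / $3,478,252.80 = 3.0043.
EPS therefore changes by 3.0043 × (+5.3%) = +15.9%.

+15.9%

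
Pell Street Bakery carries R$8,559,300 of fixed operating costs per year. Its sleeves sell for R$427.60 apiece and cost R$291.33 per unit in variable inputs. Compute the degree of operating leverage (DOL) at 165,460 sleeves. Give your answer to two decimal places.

Total contribution margin = 165,460 × R$136.27 = R$22,547,234.20.
Operating income = contribution − fixed costs = R$22,547,234.20 − R$8,559,300 = R$13,987,934.20.
DOL = contribution ÷ EBIT = R$22,547,234.20 ÷ R$13,987,934.20 = 1.6119.

1.61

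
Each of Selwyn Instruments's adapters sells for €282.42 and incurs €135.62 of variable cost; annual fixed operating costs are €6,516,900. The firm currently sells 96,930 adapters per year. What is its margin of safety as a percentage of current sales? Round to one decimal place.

54.2%

Contribution margin per unit = €282.42 − €135.62 = €146.80. Break-even units = €6,516,900 ÷ €146.80 = 44,393.05; break-even revenue = 44,393.05 × €282.42 = €12,537,485.68.
Actual sales revenue = 96,930 × €282.42 = €27,374,970.60.
Margin of safety = (€27,374,970.60 − €12,537,485.68) ÷ €27,374,970.60 = 54.2%.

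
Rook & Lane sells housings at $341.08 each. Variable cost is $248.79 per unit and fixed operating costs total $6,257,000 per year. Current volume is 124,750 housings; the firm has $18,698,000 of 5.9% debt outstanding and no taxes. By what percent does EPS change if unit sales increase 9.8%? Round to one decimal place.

Total contribution margin = 124,750 × $92.29 = $11,513,177.50.
EBIT = $11,513,177.50 − $6,257,000 = $5,256,177.50.
After interest of $1,103,182.00, pre-tax earnings = $4,152,995.50.
Degree of combined leverage = contribution ÷ (EBIT − I) = $11,513,177.50 ÷ $4,152,995.50 = 2.7723.
%ΔEPS = DCL × %ΔSales = 2.7723 × +9.8% = +27.2%.

+27.2%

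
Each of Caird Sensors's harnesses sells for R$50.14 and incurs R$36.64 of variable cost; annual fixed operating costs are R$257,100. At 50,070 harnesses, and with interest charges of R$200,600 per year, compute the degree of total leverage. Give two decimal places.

Total contribution margin = 50,070 × R$13.50 = R$675,945.00.
Operating income = contribution − fixed costs = R$675,945.00 − R$257,100 = R$418,845.00. Interest = R$200,600.00, so EBIT − I = R$218,245.00.
DCL = contribution ÷ (EBIT − I) = R$675,945.00 ÷ R$218,245.00 = 3.0972.

3.10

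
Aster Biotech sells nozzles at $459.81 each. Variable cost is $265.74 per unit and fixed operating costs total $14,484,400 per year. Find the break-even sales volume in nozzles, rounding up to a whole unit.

Unit CM = price − variable cost = $459.81 − $265.74 = $194.07.
Break-even volume = fixed costs ÷ CM per unit = $14,484,400 ÷ $194.07 = 74,634.93, so 74,635 nozzles.

74,635 nozzles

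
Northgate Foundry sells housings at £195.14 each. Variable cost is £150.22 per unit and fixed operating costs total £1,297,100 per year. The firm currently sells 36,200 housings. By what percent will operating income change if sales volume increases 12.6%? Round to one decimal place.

+62.3%

Contribution at this volume is 36,200 × £44.92 = £1,626,104.00.
Operating income = contribution − fixed costs = £1,626,104.00 − £1,297,100 = £329,004.00.
So DOL = total CM / EBIT = £1,626,104.00 / £329,004.00 = 4.9425.
Operating income changes by 4.9425 × +12.6% = +62.3%.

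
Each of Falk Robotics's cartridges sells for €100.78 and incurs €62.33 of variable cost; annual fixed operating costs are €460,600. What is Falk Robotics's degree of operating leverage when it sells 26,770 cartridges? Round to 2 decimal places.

1.81

Total contribution margin = 26,770 × €38.45 = €1,029,306.50.
Operating income = contribution − fixed costs = €1,029,306.50 − €460,600 = €568,706.50.
Degree of operating leverage = €1,029,306.50 / €568,706.50 = 1.8099.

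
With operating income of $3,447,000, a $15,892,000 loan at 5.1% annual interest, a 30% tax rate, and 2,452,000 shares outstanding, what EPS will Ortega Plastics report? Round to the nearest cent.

$0.75

Interest = $810,492.00, so EBT = $3,447,000 − $810,492.00 = $2,636,508.00.
Net income = $2,636,508.00 × (1 − 0.30) = $1,845,555.60.
EPS = $1,845,555.60 ÷ 2,452,000 = $0.75.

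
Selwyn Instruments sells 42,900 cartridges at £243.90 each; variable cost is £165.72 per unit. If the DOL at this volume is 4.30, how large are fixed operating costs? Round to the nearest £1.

£2,573,940

Contribution at this volume is 42,900 × £78.18 = £3,353,922.00.
DOL = contribution / EBIT, so EBIT = £3,353,922.00 / 4.30 = £779,981.86.
Fixed costs = CM − EBIT = £3,353,922.00 − £779,981.86 = £2,573,940.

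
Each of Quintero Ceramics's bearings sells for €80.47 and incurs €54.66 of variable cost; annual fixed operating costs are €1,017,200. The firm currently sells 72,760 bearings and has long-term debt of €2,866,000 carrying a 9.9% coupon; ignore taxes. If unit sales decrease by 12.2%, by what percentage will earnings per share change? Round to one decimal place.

Total contribution margin = 72,760 × €25.81 = €1,877,935.60.
Operating income = contribution − fixed costs = €1,877,935.60 − €1,017,200 = €860,735.60.
Interest = €283,734.00, so EBIT − I = €577,001.60.
DCL = total CM / (EBIT − I) = €1,877,935.60 / €577,001.60 = 3.2546.
%ΔEPS = DCL × %ΔSales = 3.2546 × -12.2% = -39.7%.

-39.7%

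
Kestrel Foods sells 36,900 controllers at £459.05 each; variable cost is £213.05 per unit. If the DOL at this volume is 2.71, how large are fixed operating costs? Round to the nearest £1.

At 36,900 units, contribution = 36,900 × £246.00 = £9,077,400.00.
Since DOL = CM ÷ EBIT, EBIT = £9,077,400.00 ÷ 2.71 = £3,349,594.10.
Fixed costs = CM − EBIT = £9,077,400.00 − £3,349,594.10 = £5,727,806.

£5,727,806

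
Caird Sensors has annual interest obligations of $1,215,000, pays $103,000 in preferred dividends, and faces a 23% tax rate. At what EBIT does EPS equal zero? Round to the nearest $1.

$1,348,766

Preferred dividends are paid after tax, so their pre-tax equivalent is $103,000 ÷ (1 − 0.23) = $133,766.23.
EPS = 0 when EBIT covers interest plus the pre-tax preferred burden: $1,215,000 + $133,766.23 = $1,348,766.23.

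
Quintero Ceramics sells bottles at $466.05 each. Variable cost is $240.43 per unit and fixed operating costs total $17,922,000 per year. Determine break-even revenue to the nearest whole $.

$37,020,424

CM per unit = $466.05 − $240.43 = $225.62; CM ratio = $225.62 / $466.05 = 0.4841.
Break-even sales = FC ÷ CM ratio = $17,922,000 × $466.05 / $225.62 = $37,020,424.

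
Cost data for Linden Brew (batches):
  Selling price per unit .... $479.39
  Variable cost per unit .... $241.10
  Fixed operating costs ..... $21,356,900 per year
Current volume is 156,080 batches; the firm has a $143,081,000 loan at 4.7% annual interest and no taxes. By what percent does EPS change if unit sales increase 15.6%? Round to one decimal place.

Total contribution margin = 156,080 × $238.29 = $37,192,303.20.
Subtracting fixed costs: EBIT = $37,192,303.20 − $21,356,900 = $15,835,403.20.
Interest = $6,724,807.00, so EBIT − I = $9,110,596.20.
Degree of combined leverage = contribution ÷ (EBIT − I) = $37,192,303.20 ÷ $9,110,596.20 = 4.0823.
EPS therefore changes by 4.0823 × (+15.6%) = +63.7%.

+63.7%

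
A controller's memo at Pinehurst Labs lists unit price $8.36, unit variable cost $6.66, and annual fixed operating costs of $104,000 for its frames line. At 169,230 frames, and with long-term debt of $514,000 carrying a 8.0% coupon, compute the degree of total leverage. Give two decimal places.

At 169,230 units, contribution = 169,230 × $1.70 = $287,691.00.
Operating income = contribution − fixed costs = $287,691.00 − $104,000 = $183,691.00. Interest = $41,120.00, so EBIT − I = $142,571.00.
DCL = contribution ÷ (EBIT − I) = $287,691.00 ÷ $142,571.00 = 2.0179.

2.02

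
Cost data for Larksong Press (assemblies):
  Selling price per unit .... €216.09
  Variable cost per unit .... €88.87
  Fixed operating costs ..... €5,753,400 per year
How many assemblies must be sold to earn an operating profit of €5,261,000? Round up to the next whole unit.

86,578 assemblies

Unit CM = price − variable cost = €216.09 − €88.87 = €127.22.
Required volume = (fixed costs + target profit) ÷ CM = (€5,753,400 + €5,261,000) ÷ €127.22 = 86,577.58, so 86,578 assemblies.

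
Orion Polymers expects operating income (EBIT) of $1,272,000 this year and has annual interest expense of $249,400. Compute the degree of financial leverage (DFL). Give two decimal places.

Interest = $249,400.00.
Degree of financial leverage = EBIT / (EBIT − interest) = $1,272,000 / $1,022,600.00 = 1.2439.

1.24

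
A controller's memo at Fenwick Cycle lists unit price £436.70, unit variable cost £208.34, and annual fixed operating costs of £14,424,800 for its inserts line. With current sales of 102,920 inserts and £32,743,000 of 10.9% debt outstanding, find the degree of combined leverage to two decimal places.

Contribution at this volume is 102,920 × £228.36 = £23,502,811.20.
EBIT = £23,502,811.20 − £14,424,800 = £9,078,011.20. Interest = £3,568,987.00.
DOL = £23,502,811.20 ÷ £9,078,011.20 = 2.5890; DFL = £9,078,011.20 ÷ £5,509,024.20 = 1.6478.
Combined leverage = 2.5890 × 1.6478 = 4.2662.

4.27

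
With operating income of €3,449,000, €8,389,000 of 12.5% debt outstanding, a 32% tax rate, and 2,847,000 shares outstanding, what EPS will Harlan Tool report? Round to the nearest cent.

Pre-tax income = €3,449,000 − €1,048,625.00 = €2,400,375.00.
Net income = €2,400,375.00 × (1 − 0.32) = €1,632,255.00.
Per share: €1,632,255.00 / 2,847,000 shares = €0.57.

€0.57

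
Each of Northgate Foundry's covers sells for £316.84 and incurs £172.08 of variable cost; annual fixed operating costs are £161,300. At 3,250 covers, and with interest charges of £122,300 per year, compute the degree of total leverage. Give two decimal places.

2.52

At 3,250 units, contribution = 3,250 × £144.76 = £470,470.00.
EBIT = £470,470.00 − £161,300 = £309,170.00. Interest = £122,300.00, so EBIT − I = £186,870.00.
Degree of total leverage = total CM / (EBIT − interest) = £470,470.00 / £186,870.00 = 2.5176.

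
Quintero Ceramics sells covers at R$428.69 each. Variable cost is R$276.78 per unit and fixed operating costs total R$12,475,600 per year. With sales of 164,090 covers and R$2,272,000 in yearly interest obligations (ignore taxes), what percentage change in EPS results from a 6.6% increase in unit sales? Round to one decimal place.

+16.2%

At 164,090 units, contribution = 164,090 × R$151.91 = R$24,926,911.90.
Operating income = contribution − fixed costs = R$24,926,911.90 − R$12,475,600 = R$12,451,311.90.
After interest of R$2,272,000.00, pre-tax earnings = R$10,179,311.90.
DCL = total CM / (EBIT − I) = R$24,926,911.90 / R$10,179,311.90 = 2.4488.
EPS therefore changes by 2.4488 × (+6.6%) = +16.2%.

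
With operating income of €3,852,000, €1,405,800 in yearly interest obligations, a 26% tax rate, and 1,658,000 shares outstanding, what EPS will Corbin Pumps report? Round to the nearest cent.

€1.09

Pre-tax income = €3,852,000 − €1,405,800.00 = €2,446,200.00.
After tax at 26%: net income = €2,446,200.00 × 0.74 = €1,810,188.00.
Per share: €1,810,188.00 / 1,658,000 shares = €1.09.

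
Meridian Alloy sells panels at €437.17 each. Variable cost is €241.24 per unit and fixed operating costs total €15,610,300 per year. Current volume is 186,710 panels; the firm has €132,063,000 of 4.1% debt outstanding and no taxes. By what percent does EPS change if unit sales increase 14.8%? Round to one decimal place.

+34.8%

Total contribution margin = 186,710 × €195.93 = €36,582,090.30.
EBIT = €36,582,090.30 − €15,610,300 = €20,971,790.30.
After interest of €5,414,583.00, pre-tax earnings = €15,557,207.30.
DCL = total CM / (EBIT − I) = €36,582,090.30 / €15,557,207.30 = 2.3515.
%ΔEPS = DCL × %ΔSales = 2.3515 × +14.8% = +34.8%.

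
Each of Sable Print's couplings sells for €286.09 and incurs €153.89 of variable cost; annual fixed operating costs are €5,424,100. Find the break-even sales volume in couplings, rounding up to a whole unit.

Contribution margin per unit = €286.09 − €153.89 = €132.20.
Break-even volume = fixed costs ÷ CM per unit = €5,424,100 ÷ €132.20 = 41,029.50, so 41,030 couplings.

41,030 couplings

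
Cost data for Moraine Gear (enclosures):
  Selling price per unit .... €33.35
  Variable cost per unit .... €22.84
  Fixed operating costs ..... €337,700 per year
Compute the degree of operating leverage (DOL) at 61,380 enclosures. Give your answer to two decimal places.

2.10

Contribution at this volume is 61,380 × €10.51 = €645,103.80.
Subtracting fixed costs: EBIT = €645,103.80 − €337,700 = €307,403.80.
DOL = contribution ÷ EBIT = €645,103.80 ÷ €307,403.80 = 2.0986.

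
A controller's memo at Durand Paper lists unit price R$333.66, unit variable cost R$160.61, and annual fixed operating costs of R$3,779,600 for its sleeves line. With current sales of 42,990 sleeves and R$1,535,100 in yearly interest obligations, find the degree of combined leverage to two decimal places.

At 42,990 units, contribution = 42,990 × R$173.05 = R$7,439,419.50.
Operating income = contribution − fixed costs = R$7,439,419.50 − R$3,779,600 = R$3,659,819.50. Interest = R$1,535,100.00, so EBIT − I = R$2,124,719.50.
DCL = contribution ÷ (EBIT − I) = R$7,439,419.50 ÷ R$2,124,719.50 = 3.5014.

3.50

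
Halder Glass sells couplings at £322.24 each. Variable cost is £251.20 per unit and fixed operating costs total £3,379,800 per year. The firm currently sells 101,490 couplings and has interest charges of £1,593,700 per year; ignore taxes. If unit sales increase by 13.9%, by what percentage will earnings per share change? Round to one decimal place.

At 101,490 units, contribution = 101,490 × £71.04 = £7,209,849.60.
Subtracting fixed costs: EBIT = £7,209,849.60 − £3,379,800 = £3,830,049.60.
Interest = £1,593,700.00, so EBIT − I = £2,236,349.60.
Degree of combined leverage = contribution ÷ (EBIT − I) = £7,209,849.60 ÷ £2,236,349.60 = 3.2239.
EPS therefore changes by 3.2239 × (+13.9%) = +44.8%.

+44.8%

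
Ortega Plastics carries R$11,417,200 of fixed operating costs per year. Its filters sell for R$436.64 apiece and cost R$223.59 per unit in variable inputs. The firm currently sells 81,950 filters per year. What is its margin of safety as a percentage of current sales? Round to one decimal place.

Contribution margin per unit = R$436.64 − R$223.59 = R$213.05. Break-even units = R$11,417,200 ÷ R$213.05 = 53,589.30; break-even revenue = 53,589.30 × R$436.64 = R$23,399,231.20.
Actual sales revenue = 81,950 × R$436.64 = R$35,782,648.00.
Margin of safety = (R$35,782,648.00 − R$23,399,231.20) ÷ R$35,782,648.00 = 34.6%.

34.6%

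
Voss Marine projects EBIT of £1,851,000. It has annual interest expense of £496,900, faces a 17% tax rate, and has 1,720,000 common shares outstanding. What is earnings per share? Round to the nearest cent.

Pre-tax income = £1,851,000 − £496,900.00 = £1,354,100.00.
Net income = £1,354,100.00 × (1 − 0.17) = £1,123,903.00.
EPS = £1,123,903.00 ÷ 1,720,000 = £0.65.

£0.65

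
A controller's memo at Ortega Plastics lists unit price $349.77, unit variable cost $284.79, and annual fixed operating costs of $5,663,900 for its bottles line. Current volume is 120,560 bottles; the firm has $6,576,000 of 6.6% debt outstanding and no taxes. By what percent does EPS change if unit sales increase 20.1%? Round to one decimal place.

Contribution at this volume is 120,560 × $64.98 = $7,833,988.80.
Operating income = contribution − fixed costs = $7,833,988.80 − $5,663,900 = $2,170,088.80.
After interest of $434,016.00, pre-tax earnings = $1,736,072.80.
Degree of combined leverage = contribution ÷ (EBIT − I) = $7,833,988.80 ÷ $1,736,072.80 = 4.5125.
EPS therefore changes by 4.5125 × (+20.1%) = +90.7%.

+90.7%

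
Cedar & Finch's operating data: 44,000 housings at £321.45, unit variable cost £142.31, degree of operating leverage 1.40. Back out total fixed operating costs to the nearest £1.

£2,252,046

Contribution at this volume is 44,000 × £179.14 = £7,882,160.00.
DOL = contribution / EBIT, so EBIT = £7,882,160.00 / 1.40 = £5,630,114.29.
Fixed costs = CM − EBIT = £7,882,160.00 − £5,630,114.29 = £2,252,046.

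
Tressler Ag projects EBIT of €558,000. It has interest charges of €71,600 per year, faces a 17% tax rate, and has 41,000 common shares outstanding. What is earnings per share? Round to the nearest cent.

€9.85

Pre-tax income = €558,000 − €71,600.00 = €486,400.00.
Net income = €486,400.00 × (1 − 0.17) = €403,712.00.
Per share: €403,712.00 / 41,000 shares = €9.85.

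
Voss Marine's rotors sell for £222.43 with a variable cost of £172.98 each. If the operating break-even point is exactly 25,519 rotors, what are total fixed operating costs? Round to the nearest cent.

£1,261,914.55

Each unit contributes £222.43 − £172.98 = £49.45.
Fixed costs = break-even units × CM = 25,519 × £49.45 = £1,261,914.55.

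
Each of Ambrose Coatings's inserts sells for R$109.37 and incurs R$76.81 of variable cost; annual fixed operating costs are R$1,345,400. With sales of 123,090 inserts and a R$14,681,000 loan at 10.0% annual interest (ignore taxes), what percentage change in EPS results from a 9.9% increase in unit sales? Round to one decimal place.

+33.2%

Contribution at this volume is 123,090 × R$32.56 = R$4,007,810.40.
Subtracting fixed costs: EBIT = R$4,007,810.40 − R$1,345,400 = R$2,662,410.40.
Interest = R$1,468,100.00, so EBIT − I = R$1,194,310.40.
Degree of combined leverage = contribution ÷ (EBIT − I) = R$4,007,810.40 ÷ R$1,194,310.40 = 3.3558.
%ΔEPS = DCL × %ΔSales = 3.3558 × +9.9% = +33.2%.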